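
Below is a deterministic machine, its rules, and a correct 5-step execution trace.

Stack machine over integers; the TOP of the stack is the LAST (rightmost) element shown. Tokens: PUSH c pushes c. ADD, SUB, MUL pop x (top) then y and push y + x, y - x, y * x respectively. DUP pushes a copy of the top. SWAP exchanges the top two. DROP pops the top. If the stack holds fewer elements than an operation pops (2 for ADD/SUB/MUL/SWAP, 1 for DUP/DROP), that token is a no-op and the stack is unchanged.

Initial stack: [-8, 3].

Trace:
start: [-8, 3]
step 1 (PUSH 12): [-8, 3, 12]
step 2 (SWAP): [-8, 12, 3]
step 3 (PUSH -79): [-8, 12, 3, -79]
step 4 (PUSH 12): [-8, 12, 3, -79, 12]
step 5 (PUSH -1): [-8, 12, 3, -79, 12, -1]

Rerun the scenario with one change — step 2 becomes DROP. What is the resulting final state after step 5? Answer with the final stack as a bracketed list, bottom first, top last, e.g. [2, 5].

(re-executing from step 2 with the substitution; state before step 2: [-8, 3, 12])
step 2 (DROP): [-8, 3]
step 3 (PUSH -79): [-8, 3, -79]
step 4 (PUSH 12): [-8, 3, -79, 12]
step 5 (PUSH -1): [-8, 3, -79, 12, -1]

[-8, 3, -79, 12, -1]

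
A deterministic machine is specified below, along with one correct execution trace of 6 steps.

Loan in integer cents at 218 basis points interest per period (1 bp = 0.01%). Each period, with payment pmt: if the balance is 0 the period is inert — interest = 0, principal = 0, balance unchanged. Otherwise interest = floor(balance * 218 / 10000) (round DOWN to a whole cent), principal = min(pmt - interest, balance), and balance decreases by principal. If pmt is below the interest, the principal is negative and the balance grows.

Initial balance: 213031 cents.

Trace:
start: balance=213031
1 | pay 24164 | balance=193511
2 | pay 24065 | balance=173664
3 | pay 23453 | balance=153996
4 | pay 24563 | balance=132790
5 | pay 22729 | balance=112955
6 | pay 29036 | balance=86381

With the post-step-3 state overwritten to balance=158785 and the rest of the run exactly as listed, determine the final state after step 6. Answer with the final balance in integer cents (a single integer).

91490

state after step 3 := balance=158785
4 | pay 24563 | balance=137683
5 | pay 22729 | balance=117955
6 | pay 29036 | balance=91490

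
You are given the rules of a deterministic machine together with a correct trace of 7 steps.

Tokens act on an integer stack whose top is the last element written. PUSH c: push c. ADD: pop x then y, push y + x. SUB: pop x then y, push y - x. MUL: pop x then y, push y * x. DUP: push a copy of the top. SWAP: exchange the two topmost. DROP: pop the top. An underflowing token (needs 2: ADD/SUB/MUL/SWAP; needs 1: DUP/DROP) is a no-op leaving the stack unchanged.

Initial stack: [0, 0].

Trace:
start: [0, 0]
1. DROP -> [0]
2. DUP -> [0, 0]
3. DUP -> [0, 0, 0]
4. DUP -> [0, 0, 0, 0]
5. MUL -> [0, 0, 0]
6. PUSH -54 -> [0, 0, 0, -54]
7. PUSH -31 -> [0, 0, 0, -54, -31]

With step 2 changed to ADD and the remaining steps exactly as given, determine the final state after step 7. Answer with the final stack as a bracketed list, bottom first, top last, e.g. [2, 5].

[0, 0, -54, -31]

(re-executing from step 2 with the substitution; state before step 2: [0])
2. ADD -> [0]
3. DUP -> [0, 0]
4. DUP -> [0, 0, 0]
5. MUL -> [0, 0]
6. PUSH -54 -> [0, 0, -54]
7. PUSH -31 -> [0, 0, -54, -31]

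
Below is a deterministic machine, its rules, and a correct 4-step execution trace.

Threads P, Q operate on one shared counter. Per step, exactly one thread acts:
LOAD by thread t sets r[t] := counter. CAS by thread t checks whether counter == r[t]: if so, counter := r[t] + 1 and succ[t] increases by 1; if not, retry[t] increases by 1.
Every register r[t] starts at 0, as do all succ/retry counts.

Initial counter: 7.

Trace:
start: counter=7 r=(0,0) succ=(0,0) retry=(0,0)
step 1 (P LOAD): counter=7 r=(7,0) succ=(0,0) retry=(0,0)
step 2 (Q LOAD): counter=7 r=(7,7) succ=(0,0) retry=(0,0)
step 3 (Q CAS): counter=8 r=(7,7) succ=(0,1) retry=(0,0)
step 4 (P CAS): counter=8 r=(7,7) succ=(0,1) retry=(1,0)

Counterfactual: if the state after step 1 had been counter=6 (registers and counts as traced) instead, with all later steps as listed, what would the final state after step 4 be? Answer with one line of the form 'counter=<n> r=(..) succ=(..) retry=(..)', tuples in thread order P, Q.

state after step 1 := counter=6 r=(7,0) succ=(0,0) retry=(0,0)
step 2 (Q LOAD): counter=6 r=(7,6) succ=(0,0) retry=(0,0)
step 3 (Q CAS): counter=7 r=(7,6) succ=(0,1) retry=(0,0)
step 4 (P CAS): counter=8 r=(7,6) succ=(1,1) retry=(0,0)

counter=8 r=(7,6) succ=(1,1) retry=(0,0)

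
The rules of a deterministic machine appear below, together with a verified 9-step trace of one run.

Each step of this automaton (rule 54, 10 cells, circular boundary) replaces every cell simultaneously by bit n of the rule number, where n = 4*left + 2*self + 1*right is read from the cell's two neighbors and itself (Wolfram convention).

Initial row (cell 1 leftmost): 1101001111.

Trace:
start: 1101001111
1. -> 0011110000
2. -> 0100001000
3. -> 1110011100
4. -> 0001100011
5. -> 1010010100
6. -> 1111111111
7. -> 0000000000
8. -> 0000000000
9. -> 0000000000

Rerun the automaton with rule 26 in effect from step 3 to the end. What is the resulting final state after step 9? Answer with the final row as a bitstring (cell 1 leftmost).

(re-executing steps 3..9 under rule 26; state before step 3: 0100001000)
3. -> 1010010100
4. -> 0001100011
5. -> 1011010110
6. -> 0010000100
7. -> 0101001010
8. -> 1000110001
9. -> 0101101011

0101101011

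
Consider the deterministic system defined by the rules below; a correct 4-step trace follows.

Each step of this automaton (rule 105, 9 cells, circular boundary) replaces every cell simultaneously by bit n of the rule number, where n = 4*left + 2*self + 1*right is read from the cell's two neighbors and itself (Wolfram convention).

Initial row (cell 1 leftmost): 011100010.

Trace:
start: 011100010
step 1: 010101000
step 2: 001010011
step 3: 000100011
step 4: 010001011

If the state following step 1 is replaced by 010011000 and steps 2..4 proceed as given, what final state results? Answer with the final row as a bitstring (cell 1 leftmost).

state after step 1 := 010011000
step 2: 000011011
step 3: 011011111
step 4: 111110001

111110001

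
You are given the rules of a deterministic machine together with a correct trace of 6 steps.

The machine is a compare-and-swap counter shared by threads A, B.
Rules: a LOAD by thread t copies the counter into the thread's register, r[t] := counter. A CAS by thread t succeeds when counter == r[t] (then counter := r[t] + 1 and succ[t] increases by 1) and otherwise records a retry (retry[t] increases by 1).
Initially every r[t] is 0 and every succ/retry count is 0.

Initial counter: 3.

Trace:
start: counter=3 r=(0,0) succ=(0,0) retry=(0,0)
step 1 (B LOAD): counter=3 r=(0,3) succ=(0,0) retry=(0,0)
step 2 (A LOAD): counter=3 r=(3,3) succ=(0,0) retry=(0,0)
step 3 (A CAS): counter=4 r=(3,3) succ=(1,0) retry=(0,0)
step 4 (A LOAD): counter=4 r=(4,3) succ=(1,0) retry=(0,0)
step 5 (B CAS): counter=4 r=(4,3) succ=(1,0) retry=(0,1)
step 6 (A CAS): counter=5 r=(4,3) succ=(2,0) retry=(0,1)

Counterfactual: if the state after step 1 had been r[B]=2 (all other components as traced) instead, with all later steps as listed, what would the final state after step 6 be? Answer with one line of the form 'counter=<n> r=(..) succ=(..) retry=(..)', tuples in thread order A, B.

counter=5 r=(4,2) succ=(2,0) retry=(0,1)

state after step 1 := counter=3 r=(0,2) succ=(0,0) retry=(0,0)
step 2 (A LOAD): counter=3 r=(3,2) succ=(0,0) retry=(0,0)
step 3 (A CAS): counter=4 r=(3,2) succ=(1,0) retry=(0,0)
step 4 (A LOAD): counter=4 r=(4,2) succ=(1,0) retry=(0,0)
step 5 (B CAS): counter=4 r=(4,2) succ=(1,0) retry=(0,1)
step 6 (A CAS): counter=5 r=(4,2) succ=(2,0) retry=(0,1)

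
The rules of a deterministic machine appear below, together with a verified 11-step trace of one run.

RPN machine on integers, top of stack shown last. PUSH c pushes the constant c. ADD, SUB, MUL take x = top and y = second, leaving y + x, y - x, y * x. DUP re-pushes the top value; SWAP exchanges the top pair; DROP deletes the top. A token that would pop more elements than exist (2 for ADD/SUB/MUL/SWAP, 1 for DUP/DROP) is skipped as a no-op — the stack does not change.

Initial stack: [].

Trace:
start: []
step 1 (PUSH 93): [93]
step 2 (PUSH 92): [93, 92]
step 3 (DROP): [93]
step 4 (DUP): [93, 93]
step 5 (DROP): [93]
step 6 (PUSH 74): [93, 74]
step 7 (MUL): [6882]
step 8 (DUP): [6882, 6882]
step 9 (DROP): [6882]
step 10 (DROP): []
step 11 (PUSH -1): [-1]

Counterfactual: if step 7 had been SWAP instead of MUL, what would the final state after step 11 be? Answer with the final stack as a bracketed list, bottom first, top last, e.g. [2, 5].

[74, -1]

(re-executing from step 7 with the substitution; state before step 7: [93, 74])
step 7 (SWAP): [74, 93]
step 8 (DUP): [74, 93, 93]
step 9 (DROP): [74, 93]
step 10 (DROP): [74]
step 11 (PUSH -1): [74, -1]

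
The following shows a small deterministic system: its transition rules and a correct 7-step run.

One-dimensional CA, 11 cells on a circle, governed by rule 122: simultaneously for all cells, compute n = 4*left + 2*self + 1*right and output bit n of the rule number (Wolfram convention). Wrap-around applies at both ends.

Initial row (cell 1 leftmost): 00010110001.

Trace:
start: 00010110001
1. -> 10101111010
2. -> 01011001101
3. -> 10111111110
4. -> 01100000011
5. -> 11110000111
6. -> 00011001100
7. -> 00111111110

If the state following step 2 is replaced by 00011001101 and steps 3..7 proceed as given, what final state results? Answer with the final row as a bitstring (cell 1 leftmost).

state after step 2 := 00011001101
3. -> 10111111110
4. -> 01100000011
5. -> 11110000111
6. -> 00011001100
7. -> 00111111110

00111111110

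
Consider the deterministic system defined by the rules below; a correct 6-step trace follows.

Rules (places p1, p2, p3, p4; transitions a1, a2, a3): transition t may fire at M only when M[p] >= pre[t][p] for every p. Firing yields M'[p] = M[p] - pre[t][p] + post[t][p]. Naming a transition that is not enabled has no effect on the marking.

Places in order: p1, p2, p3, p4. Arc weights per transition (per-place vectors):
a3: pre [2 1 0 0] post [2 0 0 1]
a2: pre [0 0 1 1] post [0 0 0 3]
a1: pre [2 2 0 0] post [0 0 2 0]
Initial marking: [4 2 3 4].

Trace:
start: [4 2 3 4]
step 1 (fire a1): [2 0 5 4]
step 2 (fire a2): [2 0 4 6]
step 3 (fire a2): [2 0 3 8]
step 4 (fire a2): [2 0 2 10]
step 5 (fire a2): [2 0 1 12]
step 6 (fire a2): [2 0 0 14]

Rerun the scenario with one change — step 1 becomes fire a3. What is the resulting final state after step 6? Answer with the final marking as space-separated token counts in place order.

4 1 0 11

(re-executing from step 1 with the substitution; state before step 1: [4 2 3 4])
step 1 (fire a3): [4 1 3 5]
step 2 (fire a2): [4 1 2 7]
step 3 (fire a2): [4 1 1 9]
step 4 (fire a2): [4 1 0 11]
step 5 (fire a2): [4 1 0 11]
step 6 (fire a2): [4 1 0 11]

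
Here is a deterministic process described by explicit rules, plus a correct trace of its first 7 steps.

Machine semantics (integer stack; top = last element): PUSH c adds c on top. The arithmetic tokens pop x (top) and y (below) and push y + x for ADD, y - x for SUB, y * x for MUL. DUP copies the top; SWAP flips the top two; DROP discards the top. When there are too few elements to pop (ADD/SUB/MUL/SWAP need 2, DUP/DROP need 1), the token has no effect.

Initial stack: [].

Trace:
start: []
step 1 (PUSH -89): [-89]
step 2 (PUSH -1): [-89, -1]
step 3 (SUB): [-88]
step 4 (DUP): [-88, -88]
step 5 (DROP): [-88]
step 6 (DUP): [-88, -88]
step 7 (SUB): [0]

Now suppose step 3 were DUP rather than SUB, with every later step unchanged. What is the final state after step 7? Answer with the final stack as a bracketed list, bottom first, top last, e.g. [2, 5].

[-89, -1, 0]

(re-executing from step 3 with the substitution; state before step 3: [-89, -1])
step 3 (DUP): [-89, -1, -1]
step 4 (DUP): [-89, -1, -1, -1]
step 5 (DROP): [-89, -1, -1]
step 6 (DUP): [-89, -1, -1, -1]
step 7 (SUB): [-89, -1, 0]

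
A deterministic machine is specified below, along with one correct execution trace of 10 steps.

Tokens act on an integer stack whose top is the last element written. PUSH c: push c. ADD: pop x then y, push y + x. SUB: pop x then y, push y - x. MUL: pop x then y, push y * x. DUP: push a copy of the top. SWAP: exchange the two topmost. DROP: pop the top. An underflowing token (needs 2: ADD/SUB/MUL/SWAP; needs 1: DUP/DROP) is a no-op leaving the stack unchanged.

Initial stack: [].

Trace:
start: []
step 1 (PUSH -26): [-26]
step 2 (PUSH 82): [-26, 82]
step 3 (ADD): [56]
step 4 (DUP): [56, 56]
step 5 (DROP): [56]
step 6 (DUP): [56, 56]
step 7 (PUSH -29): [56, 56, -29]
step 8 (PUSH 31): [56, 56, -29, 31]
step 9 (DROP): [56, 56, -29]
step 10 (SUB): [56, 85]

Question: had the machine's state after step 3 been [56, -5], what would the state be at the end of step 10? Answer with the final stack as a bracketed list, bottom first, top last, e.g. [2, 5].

[56, -5, 24]

state after step 3 := [56, -5]
step 4 (DUP): [56, -5, -5]
step 5 (DROP): [56, -5]
step 6 (DUP): [56, -5, -5]
step 7 (PUSH -29): [56, -5, -5, -29]
step 8 (PUSH 31): [56, -5, -5, -29, 31]
step 9 (DROP): [56, -5, -5, -29]
step 10 (SUB): [56, -5, 24]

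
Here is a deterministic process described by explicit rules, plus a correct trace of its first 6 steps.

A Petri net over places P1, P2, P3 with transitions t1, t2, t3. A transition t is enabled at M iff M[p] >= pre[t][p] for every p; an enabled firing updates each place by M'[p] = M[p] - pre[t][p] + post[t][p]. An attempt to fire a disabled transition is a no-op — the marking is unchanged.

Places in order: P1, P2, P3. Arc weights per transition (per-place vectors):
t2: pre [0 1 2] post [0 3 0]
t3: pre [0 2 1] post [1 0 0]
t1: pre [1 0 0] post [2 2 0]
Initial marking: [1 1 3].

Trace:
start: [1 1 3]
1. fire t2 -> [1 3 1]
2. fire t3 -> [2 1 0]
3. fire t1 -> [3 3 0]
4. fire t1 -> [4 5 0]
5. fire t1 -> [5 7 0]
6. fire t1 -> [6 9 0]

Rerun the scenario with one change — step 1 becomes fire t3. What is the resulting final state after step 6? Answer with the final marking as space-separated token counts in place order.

5 9 3

(re-executing from step 1 with the substitution; state before step 1: [1 1 3])
1. fire t3 -> [1 1 3]
2. fire t3 -> [1 1 3]
3. fire t1 -> [2 3 3]
4. fire t1 -> [3 5 3]
5. fire t1 -> [4 7 3]
6. fire t1 -> [5 9 3]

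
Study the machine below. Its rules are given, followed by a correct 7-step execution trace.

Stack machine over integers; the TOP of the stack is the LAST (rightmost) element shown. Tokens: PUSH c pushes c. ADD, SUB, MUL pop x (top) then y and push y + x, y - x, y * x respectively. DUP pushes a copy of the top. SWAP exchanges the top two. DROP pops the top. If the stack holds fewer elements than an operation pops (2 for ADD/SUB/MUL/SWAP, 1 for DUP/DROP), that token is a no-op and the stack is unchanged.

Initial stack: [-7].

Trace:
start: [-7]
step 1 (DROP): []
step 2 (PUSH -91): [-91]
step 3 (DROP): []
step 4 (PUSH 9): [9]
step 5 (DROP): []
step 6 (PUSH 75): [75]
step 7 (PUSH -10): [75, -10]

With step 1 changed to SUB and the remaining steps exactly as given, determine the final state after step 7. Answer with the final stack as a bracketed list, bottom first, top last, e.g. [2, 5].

(re-executing from step 1 with the substitution; state before step 1: [-7])
step 1 (SUB): [-7]
step 2 (PUSH -91): [-7, -91]
step 3 (DROP): [-7]
step 4 (PUSH 9): [-7, 9]
step 5 (DROP): [-7]
step 6 (PUSH 75): [-7, 75]
step 7 (PUSH -10): [-7, 75, -10]

[-7, 75, -10]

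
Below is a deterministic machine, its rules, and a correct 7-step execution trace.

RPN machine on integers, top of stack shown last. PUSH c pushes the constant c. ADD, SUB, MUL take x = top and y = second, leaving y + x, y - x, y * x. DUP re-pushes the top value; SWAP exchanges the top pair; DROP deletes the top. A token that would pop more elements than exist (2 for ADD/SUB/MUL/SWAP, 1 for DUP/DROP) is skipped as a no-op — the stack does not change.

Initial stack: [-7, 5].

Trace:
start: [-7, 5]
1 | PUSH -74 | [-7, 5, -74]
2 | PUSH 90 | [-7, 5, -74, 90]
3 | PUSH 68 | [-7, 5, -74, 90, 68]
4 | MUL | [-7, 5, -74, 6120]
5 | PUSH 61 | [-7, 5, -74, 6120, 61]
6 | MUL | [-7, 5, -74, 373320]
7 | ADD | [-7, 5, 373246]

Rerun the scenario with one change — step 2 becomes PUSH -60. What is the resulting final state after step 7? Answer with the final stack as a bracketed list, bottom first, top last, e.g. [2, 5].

(re-executing from step 2 with the substitution; state before step 2: [-7, 5, -74])
2 | PUSH -60 | [-7, 5, -74, -60]
3 | PUSH 68 | [-7, 5, -74, -60, 68]
4 | MUL | [-7, 5, -74, -4080]
5 | PUSH 61 | [-7, 5, -74, -4080, 61]
6 | MUL | [-7, 5, -74, -248880]
7 | ADD | [-7, 5, -248954]

[-7, 5, -248954]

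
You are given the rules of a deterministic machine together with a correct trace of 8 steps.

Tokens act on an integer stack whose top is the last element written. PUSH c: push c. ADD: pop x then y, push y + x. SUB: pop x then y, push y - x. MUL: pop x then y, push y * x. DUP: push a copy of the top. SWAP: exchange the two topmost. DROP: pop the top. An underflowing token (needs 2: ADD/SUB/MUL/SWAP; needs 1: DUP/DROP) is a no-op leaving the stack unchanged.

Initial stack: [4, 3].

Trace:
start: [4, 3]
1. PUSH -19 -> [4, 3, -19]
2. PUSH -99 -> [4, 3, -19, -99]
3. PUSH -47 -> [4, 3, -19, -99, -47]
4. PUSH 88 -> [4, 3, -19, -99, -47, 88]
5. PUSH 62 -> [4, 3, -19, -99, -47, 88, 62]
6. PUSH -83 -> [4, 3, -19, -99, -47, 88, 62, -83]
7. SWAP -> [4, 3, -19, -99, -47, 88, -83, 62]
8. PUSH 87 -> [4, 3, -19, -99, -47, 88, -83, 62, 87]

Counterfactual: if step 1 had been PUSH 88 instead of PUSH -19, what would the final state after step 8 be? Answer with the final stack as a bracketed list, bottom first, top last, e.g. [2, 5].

[4, 3, 88, -99, -47, 88, -83, 62, 87]

(re-executing from step 1 with the substitution; state before step 1: [4, 3])
1. PUSH 88 -> [4, 3, 88]
2. PUSH -99 -> [4, 3, 88, -99]
3. PUSH -47 -> [4, 3, 88, -99, -47]
4. PUSH 88 -> [4, 3, 88, -99, -47, 88]
5. PUSH 62 -> [4, 3, 88, -99, -47, 88, 62]
6. PUSH -83 -> [4, 3, 88, -99, -47, 88, 62, -83]
7. SWAP -> [4, 3, 88, -99, -47, 88, -83, 62]
8. PUSH 87 -> [4, 3, 88, -99, -47, 88, -83, 62, 87]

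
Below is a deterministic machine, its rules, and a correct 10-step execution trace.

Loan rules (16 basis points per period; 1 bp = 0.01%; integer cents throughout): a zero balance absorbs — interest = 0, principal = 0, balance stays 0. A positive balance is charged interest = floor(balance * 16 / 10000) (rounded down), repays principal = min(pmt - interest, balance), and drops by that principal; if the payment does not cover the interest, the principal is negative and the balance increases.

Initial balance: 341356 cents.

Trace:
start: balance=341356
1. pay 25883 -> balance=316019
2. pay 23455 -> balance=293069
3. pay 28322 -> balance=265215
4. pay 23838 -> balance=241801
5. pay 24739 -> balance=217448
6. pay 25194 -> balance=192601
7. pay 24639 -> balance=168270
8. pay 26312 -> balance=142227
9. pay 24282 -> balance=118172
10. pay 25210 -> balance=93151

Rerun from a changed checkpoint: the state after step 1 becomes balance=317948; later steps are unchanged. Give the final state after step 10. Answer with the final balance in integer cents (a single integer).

95109

state after step 1 := balance=317948
2. pay 23455 -> balance=295001
3. pay 28322 -> balance=267151
4. pay 23838 -> balance=243740
5. pay 24739 -> balance=219390
6. pay 25194 -> balance=194547
7. pay 24639 -> balance=170219
8. pay 26312 -> balance=144179
9. pay 24282 -> balance=120127
10. pay 25210 -> balance=95109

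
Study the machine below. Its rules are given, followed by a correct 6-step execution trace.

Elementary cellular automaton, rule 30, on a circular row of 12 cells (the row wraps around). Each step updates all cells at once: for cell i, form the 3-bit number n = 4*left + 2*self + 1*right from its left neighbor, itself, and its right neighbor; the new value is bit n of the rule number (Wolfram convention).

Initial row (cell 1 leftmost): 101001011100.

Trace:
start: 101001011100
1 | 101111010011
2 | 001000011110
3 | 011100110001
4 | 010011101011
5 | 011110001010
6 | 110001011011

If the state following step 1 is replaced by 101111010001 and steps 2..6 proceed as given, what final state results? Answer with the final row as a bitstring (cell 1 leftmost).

100101011101

state after step 1 := 101111010001
2 | 001000011011
3 | 111100110010
4 | 100011101110
5 | 110110001000
6 | 100101011101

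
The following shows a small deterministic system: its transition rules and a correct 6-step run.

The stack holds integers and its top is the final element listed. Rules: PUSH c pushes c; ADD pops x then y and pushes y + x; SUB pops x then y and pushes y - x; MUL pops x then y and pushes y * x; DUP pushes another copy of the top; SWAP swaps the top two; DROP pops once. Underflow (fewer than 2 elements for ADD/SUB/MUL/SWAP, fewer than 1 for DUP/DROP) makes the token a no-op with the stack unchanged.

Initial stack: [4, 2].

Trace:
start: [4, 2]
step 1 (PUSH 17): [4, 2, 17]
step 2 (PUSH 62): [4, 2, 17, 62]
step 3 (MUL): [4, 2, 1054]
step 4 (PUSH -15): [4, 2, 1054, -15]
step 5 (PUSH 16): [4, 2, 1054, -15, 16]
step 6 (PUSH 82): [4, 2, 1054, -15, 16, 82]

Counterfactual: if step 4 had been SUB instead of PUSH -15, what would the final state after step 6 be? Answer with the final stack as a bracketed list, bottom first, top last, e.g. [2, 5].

(re-executing from step 4 with the substitution; state before step 4: [4, 2, 1054])
step 4 (SUB): [4, -1052]
step 5 (PUSH 16): [4, -1052, 16]
step 6 (PUSH 82): [4, -1052, 16, 82]

[4, -1052, 16, 82]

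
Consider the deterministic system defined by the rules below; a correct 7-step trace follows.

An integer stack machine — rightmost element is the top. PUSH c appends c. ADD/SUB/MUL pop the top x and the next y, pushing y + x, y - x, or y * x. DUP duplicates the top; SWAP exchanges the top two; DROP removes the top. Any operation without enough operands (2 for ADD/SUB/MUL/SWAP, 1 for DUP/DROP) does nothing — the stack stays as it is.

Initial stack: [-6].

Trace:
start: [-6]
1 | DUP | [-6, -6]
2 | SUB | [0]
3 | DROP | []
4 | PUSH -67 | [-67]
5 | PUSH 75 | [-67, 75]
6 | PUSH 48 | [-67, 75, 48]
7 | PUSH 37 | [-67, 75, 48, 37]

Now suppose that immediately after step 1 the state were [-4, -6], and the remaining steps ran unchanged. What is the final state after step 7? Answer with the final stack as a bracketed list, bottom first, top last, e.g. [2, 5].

[-67, 75, 48, 37]

state after step 1 := [-4, -6]
2 | SUB | [2]
3 | DROP | []
4 | PUSH -67 | [-67]
5 | PUSH 75 | [-67, 75]
6 | PUSH 48 | [-67, 75, 48]
7 | PUSH 37 | [-67, 75, 48, 37]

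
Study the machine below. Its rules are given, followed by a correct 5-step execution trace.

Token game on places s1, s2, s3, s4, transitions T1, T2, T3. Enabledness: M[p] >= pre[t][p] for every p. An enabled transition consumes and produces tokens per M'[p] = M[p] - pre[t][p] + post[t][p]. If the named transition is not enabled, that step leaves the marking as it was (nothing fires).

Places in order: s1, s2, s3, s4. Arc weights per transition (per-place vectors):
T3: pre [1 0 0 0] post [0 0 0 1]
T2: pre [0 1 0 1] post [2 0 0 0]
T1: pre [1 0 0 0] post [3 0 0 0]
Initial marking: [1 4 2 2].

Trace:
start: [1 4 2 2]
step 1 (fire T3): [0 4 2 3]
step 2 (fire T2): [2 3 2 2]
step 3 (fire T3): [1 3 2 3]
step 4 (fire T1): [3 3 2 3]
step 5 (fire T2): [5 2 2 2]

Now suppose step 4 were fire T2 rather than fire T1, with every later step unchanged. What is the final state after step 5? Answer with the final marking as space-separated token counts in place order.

5 1 2 1

(re-executing from step 4 with the substitution; state before step 4: [1 3 2 3])
step 4 (fire T2): [3 2 2 2]
step 5 (fire T2): [5 1 2 1]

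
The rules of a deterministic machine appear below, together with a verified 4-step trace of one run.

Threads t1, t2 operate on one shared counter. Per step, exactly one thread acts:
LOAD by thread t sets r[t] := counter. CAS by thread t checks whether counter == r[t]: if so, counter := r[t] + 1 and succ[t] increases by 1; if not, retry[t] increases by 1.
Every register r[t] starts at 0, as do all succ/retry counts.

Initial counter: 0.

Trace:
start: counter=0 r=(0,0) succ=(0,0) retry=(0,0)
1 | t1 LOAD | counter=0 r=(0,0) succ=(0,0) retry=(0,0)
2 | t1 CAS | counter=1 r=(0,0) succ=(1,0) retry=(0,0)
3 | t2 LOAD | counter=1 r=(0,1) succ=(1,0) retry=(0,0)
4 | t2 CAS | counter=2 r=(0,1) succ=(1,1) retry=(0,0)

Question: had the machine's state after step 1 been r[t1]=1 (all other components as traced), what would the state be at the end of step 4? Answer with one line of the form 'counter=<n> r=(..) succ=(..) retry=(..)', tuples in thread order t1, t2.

state after step 1 := counter=0 r=(1,0) succ=(0,0) retry=(0,0)
2 | t1 CAS | counter=0 r=(1,0) succ=(0,0) retry=(1,0)
3 | t2 LOAD | counter=0 r=(1,0) succ=(0,0) retry=(1,0)
4 | t2 CAS | counter=1 r=(1,0) succ=(0,1) retry=(1,0)

counter=1 r=(1,0) succ=(0,1) retry=(1,0)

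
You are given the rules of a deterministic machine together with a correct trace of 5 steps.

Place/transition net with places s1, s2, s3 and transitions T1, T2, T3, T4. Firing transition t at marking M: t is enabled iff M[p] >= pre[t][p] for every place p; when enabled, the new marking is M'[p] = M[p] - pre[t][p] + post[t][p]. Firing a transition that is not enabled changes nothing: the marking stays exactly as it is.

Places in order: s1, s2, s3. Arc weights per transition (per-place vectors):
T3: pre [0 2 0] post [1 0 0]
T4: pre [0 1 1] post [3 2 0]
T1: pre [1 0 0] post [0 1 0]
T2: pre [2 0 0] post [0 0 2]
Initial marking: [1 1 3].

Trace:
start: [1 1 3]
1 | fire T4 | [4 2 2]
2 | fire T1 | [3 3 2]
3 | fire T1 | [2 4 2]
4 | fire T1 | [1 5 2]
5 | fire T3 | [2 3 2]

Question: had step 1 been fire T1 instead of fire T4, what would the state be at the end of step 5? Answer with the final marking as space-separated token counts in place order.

1 0 3

(re-executing from step 1 with the substitution; state before step 1: [1 1 3])
1 | fire T1 | [0 2 3]
2 | fire T1 | [0 2 3]
3 | fire T1 | [0 2 3]
4 | fire T1 | [0 2 3]
5 | fire T3 | [1 0 3]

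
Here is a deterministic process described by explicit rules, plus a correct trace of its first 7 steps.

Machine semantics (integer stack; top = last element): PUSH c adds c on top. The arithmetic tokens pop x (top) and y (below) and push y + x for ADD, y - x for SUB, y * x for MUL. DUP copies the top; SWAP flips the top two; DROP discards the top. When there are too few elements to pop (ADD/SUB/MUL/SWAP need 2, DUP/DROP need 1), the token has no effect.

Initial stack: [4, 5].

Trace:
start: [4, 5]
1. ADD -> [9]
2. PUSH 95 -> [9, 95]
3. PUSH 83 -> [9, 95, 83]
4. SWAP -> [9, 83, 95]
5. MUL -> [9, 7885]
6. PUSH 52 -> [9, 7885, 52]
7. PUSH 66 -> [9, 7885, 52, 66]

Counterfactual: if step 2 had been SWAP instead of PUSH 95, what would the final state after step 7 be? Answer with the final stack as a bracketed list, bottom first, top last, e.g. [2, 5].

[747, 52, 66]

(re-executing from step 2 with the substitution; state before step 2: [9])
2. SWAP -> [9]
3. PUSH 83 -> [9, 83]
4. SWAP -> [83, 9]
5. MUL -> [747]
6. PUSH 52 -> [747, 52]
7. PUSH 66 -> [747, 52, 66]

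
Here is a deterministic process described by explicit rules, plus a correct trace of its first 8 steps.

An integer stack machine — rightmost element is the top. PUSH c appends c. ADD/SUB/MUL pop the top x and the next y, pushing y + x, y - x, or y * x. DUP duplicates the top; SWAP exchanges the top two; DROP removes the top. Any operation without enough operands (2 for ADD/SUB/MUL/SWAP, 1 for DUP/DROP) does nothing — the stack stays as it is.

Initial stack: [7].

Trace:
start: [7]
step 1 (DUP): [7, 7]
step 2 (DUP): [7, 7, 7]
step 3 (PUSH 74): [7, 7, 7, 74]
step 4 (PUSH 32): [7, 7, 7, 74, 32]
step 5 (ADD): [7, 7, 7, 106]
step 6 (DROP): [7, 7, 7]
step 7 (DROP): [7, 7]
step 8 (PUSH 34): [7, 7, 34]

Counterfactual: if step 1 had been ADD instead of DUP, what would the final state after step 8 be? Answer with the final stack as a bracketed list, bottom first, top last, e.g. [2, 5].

(re-executing from step 1 with the substitution; state before step 1: [7])
step 1 (ADD): [7]
step 2 (DUP): [7, 7]
step 3 (PUSH 74): [7, 7, 74]
step 4 (PUSH 32): [7, 7, 74, 32]
step 5 (ADD): [7, 7, 106]
step 6 (DROP): [7, 7]
step 7 (DROP): [7]
step 8 (PUSH 34): [7, 34]

[7, 34]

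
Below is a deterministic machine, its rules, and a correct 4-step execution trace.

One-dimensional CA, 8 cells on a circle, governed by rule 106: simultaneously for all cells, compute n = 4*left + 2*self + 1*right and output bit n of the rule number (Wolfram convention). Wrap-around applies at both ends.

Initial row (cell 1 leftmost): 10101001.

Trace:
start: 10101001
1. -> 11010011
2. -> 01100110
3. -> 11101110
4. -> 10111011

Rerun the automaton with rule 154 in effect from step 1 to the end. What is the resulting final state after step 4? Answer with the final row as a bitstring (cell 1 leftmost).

10011010

(re-executing steps 1..4 under rule 154; state before step 1: 10101001)
1. -> 00000111
2. -> 10001110
3. -> 01011100
4. -> 10011010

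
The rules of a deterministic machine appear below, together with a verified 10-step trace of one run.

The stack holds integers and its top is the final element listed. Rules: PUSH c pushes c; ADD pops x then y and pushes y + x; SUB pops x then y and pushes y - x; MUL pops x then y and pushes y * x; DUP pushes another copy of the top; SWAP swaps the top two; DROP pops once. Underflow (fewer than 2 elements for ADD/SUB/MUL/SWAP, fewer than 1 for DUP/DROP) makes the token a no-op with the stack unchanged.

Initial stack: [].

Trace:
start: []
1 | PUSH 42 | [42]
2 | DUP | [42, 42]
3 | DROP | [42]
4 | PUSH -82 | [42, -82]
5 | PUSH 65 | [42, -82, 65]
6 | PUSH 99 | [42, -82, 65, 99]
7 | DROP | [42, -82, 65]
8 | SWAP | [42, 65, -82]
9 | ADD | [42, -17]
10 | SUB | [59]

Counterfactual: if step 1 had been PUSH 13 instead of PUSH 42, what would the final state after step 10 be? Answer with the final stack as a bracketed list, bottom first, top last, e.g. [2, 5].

[30]

(re-executing from step 1 with the substitution; state before step 1: [])
1 | PUSH 13 | [13]
2 | DUP | [13, 13]
3 | DROP | [13]
4 | PUSH -82 | [13, -82]
5 | PUSH 65 | [13, -82, 65]
6 | PUSH 99 | [13, -82, 65, 99]
7 | DROP | [13, -82, 65]
8 | SWAP | [13, 65, -82]
9 | ADD | [13, -17]
10 | SUB | [30]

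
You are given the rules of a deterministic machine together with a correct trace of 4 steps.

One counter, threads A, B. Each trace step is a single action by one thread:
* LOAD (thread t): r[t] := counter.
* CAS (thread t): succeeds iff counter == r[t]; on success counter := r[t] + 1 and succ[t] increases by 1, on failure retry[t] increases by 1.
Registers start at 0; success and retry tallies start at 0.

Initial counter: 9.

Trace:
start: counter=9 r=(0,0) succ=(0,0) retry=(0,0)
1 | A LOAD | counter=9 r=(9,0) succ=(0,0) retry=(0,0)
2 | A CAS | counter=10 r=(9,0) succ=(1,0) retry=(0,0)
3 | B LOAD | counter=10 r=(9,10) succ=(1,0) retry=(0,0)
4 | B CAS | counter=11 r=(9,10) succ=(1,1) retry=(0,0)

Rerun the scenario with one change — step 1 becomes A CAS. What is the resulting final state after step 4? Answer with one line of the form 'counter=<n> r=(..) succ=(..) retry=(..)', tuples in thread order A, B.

counter=10 r=(0,9) succ=(0,1) retry=(2,0)

(re-executing from step 1 with the substitution; state before step 1: counter=9 r=(0,0) succ=(0,0) retry=(0,0))
1 | A CAS | counter=9 r=(0,0) succ=(0,0) retry=(1,0)
2 | A CAS | counter=9 r=(0,0) succ=(0,0) retry=(2,0)
3 | B LOAD | counter=9 r=(0,9) succ=(0,0) retry=(2,0)
4 | B CAS | counter=10 r=(0,9) succ=(0,1) retry=(2,0)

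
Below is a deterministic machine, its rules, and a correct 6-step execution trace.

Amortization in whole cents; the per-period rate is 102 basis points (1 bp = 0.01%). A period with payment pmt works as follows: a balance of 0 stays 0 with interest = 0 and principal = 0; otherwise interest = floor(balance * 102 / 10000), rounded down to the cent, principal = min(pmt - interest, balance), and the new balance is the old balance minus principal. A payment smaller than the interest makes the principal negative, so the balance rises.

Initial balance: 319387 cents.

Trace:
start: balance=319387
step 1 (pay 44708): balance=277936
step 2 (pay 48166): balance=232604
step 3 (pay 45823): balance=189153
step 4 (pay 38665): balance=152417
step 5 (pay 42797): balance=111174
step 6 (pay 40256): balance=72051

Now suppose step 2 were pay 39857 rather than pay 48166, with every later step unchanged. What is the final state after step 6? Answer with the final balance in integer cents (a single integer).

80705

(re-executing from step 2 with the substitution; state before step 2: balance=277936)
step 2 (pay 39857): balance=240913
step 3 (pay 45823): balance=197547
step 4 (pay 38665): balance=160896
step 5 (pay 42797): balance=119740
step 6 (pay 40256): balance=80705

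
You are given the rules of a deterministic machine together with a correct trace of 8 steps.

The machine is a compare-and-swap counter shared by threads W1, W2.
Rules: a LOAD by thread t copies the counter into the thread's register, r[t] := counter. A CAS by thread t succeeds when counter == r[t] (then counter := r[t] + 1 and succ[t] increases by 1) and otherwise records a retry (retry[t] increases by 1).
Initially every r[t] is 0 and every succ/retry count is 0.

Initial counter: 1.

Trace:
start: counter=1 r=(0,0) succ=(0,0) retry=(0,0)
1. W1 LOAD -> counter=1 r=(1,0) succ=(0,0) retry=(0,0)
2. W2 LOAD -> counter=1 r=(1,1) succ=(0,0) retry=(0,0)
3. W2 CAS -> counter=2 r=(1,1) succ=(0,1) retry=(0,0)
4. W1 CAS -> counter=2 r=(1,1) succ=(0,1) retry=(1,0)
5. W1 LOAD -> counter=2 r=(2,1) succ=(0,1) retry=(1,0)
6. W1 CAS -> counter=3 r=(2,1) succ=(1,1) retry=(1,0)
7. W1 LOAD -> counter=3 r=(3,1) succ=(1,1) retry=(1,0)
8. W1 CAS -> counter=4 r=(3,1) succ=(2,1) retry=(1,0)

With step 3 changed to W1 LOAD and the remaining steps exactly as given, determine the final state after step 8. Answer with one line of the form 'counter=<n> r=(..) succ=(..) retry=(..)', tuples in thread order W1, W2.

(re-executing from step 3 with the substitution; state before step 3: counter=1 r=(1,1) succ=(0,0) retry=(0,0))
3. W1 LOAD -> counter=1 r=(1,1) succ=(0,0) retry=(0,0)
4. W1 CAS -> counter=2 r=(1,1) succ=(1,0) retry=(0,0)
5. W1 LOAD -> counter=2 r=(2,1) succ=(1,0) retry=(0,0)
6. W1 CAS -> counter=3 r=(2,1) succ=(2,0) retry=(0,0)
7. W1 LOAD -> counter=3 r=(3,1) succ=(2,0) retry=(0,0)
8. W1 CAS -> counter=4 r=(3,1) succ=(3,0) retry=(0,0)

counter=4 r=(3,1) succ=(3,0) retry=(0,0)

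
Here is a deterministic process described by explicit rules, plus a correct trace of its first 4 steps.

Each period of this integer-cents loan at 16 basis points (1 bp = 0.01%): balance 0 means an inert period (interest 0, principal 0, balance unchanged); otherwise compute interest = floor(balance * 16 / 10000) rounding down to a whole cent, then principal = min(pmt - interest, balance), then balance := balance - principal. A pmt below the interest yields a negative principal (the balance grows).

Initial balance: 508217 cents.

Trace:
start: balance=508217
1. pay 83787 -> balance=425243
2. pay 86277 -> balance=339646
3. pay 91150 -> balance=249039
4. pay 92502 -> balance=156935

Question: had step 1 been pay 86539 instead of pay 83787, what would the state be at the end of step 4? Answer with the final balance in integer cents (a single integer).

154170

(re-executing from step 1 with the substitution; state before step 1: balance=508217)
1. pay 86539 -> balance=422491
2. pay 86277 -> balance=336889
3. pay 91150 -> balance=246278
4. pay 92502 -> balance=154170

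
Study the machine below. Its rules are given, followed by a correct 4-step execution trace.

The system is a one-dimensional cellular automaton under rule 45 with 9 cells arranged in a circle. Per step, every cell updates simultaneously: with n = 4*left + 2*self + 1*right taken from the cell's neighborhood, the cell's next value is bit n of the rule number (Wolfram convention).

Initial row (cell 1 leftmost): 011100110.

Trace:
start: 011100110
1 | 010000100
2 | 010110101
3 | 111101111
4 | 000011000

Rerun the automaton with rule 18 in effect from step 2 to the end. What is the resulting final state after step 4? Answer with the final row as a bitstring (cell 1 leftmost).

(re-executing steps 2..4 under rule 18; state before step 2: 010000100)
2 | 101001010
3 | 000110000
4 | 001001000

001001000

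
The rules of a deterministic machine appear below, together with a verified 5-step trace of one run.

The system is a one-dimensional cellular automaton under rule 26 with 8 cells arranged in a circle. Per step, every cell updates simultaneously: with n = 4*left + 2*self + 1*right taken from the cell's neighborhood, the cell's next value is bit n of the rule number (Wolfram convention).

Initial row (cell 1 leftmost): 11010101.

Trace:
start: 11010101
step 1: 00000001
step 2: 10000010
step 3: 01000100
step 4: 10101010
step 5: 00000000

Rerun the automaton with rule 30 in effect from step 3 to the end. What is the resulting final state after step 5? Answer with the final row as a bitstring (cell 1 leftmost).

(re-executing steps 3..5 under rule 30; state before step 3: 10000010)
step 3: 11000110
step 4: 10101100
step 5: 10101011

10101011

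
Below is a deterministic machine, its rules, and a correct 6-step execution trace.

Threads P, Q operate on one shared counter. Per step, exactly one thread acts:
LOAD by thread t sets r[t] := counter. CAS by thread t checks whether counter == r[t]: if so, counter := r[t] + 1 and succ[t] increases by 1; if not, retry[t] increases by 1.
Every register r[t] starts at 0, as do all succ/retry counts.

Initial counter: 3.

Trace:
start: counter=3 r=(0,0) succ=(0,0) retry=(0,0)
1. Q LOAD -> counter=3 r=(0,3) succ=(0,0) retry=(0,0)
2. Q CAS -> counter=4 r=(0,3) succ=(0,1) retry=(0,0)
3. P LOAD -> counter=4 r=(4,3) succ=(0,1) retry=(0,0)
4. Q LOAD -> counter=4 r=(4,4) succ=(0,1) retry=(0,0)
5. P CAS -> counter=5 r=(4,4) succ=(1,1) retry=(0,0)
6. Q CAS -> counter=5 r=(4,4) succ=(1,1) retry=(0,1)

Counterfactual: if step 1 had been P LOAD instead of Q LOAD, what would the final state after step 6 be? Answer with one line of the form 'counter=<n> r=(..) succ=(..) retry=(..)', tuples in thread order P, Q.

counter=4 r=(3,3) succ=(1,0) retry=(0,2)

(re-executing from step 1 with the substitution; state before step 1: counter=3 r=(0,0) succ=(0,0) retry=(0,0))
1. P LOAD -> counter=3 r=(3,0) succ=(0,0) retry=(0,0)
2. Q CAS -> counter=3 r=(3,0) succ=(0,0) retry=(0,1)
3. P LOAD -> counter=3 r=(3,0) succ=(0,0) retry=(0,1)
4. Q LOAD -> counter=3 r=(3,3) succ=(0,0) retry=(0,1)
5. P CAS -> counter=4 r=(3,3) succ=(1,0) retry=(0,1)
6. Q CAS -> counter=4 r=(3,3) succ=(1,0) retry=(0,2)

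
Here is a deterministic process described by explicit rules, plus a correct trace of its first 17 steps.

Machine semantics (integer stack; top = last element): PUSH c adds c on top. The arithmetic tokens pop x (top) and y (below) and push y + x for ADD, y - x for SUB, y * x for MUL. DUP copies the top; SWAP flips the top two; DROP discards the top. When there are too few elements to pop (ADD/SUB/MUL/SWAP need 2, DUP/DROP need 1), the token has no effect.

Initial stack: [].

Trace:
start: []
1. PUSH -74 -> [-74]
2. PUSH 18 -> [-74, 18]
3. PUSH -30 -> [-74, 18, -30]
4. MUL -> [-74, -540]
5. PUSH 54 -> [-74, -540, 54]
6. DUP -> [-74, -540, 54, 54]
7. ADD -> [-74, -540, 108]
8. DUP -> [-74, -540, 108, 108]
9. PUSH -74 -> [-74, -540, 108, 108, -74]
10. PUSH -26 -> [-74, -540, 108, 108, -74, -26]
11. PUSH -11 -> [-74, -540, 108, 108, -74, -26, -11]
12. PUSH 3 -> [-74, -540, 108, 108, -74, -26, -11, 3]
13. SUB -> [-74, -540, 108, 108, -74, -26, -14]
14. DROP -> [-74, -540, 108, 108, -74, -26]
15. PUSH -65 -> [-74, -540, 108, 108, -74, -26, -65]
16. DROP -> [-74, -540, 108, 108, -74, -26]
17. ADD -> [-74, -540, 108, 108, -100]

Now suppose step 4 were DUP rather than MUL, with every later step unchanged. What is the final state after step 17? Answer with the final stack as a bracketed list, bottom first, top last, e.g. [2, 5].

(re-executing from step 4 with the substitution; state before step 4: [-74, 18, -30])
4. DUP -> [-74, 18, -30, -30]
5. PUSH 54 -> [-74, 18, -30, -30, 54]
6. DUP -> [-74, 18, -30, -30, 54, 54]
7. ADD -> [-74, 18, -30, -30, 108]
8. DUP -> [-74, 18, -30, -30, 108, 108]
9. PUSH -74 -> [-74, 18, -30, -30, 108, 108, -74]
10. PUSH -26 -> [-74, 18, -30, -30, 108, 108, -74, -26]
11. PUSH -11 -> [-74, 18, -30, -30, 108, 108, -74, -26, -11]
12. PUSH 3 -> [-74, 18, -30, -30, 108, 108, -74, -26, -11, 3]
13. SUB -> [-74, 18, -30, -30, 108, 108, -74, -26, -14]
14. DROP -> [-74, 18, -30, -30, 108, 108, -74, -26]
15. PUSH -65 -> [-74, 18, -30, -30, 108, 108, -74, -26, -65]
16. DROP -> [-74, 18, -30, -30, 108, 108, -74, -26]
17. ADD -> [-74, 18, -30, -30, 108, 108, -100]

[-74, 18, -30, -30, 108, 108, -100]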